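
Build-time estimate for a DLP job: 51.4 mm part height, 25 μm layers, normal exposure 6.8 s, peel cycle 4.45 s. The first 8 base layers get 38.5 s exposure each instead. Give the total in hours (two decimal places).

6.50 hours

Number of layers: 51.4 / 0.025 → 2056 (rounded up).
Burn-in layers: 8 × (38.5 + 4.45) → 343.6 s.
Normal layers = 2048 × (6.8 + 4.45), so 23040 s.
Sum: 343.6 + 23040 = 23383.6 s → 6.50 hours.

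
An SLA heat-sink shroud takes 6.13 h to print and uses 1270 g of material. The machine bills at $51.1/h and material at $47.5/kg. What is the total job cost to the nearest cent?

$373.57

Machine cost: 51.1 × 6.13 → $313.243.
Feedstock cost: 47.5 × 1270/1000 → $60.325.
Total = 313.243 + 60.325 = 373.568 ≈ $373.57.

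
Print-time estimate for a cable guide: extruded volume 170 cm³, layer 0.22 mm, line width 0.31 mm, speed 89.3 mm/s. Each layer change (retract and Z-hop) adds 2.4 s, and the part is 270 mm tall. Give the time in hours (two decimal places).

8.57 hours

Bead cross-section: 0.22 × 0.31 → 0.0682 mm².
Total extruded path = 170000/0.0682 = 2492668.6 mm.
Print-move time: 2492668.6 / 89.3 → 27913.4 s.
Layer count = ceil(270 / 0.22) = 1228.
Non-print overhead: 1228 × 2.4 → 2947.2 s.
Total = 27913.4 + 2947.2 = 30860.6 s = 8.57 hours.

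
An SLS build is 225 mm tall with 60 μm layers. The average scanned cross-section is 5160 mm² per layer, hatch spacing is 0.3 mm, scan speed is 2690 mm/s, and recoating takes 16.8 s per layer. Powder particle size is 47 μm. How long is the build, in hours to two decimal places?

24.16 hours

Layer count = ceil(225 / 0.06) = 3750.
Per-layer scan distance = 5160 / 0.3, so 17200 mm.
Per-layer scan time = 17200 / 2690, so 6.3941 s.
Time per layer = 6.3941 + 16.8 = 23.1941 s.
3750 layers × 23.1941 s/layer = 86977.875 s, i.e. 24.16 hours.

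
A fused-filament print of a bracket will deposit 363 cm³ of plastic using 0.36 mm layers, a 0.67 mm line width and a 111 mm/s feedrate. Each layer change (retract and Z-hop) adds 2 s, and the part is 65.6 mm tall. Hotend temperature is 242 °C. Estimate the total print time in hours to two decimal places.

Bead cross-section = 0.36 × 0.67, so 0.2412 mm².
Total extruded path = 363000/0.2412 = 1504975.1 mm.
Extrusion time = 1504975.1 / 111, so 13558.3 s.
Layers = ⌈65.6/0.36⌉ = 183.
Layer-change overhead = 183 × 2, so 366 s.
Altogether 13558.3 + 366 = 13924.3 s, i.e. 3.87 hours.

3.87 hours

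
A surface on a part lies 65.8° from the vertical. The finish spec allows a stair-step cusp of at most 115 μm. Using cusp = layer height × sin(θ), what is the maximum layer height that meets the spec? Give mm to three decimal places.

sin(65.8°) = 0.9121; t_max = 0.115/0.9121 = 0.126 mm.

0.126 mm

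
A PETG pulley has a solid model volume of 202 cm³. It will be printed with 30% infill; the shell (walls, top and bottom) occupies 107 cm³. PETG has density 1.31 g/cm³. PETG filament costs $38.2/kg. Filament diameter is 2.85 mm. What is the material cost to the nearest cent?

$6.78

Interior volume: 202 − 107 → 95 cm³.
Deposited infill: 0.30 × 95 → 28.5 cm³.
Total printed volume = 107 + 28.5, so 135.5 cm³.
Mass = 135.5 × 1.31, so 177.505 g.
Cost = 177.505 g / 1000 × $38.2/kg = $6.78.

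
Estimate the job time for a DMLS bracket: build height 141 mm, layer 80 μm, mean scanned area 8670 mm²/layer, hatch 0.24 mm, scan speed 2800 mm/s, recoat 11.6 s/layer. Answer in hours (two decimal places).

12.00 hours

Number of layers: 141 / 0.08 → 1763 (rounded up).
Hatch length per layer = 8670 / 0.24, so 36125 mm.
Laser time per layer: 36125 / 2800 → 12.9018 s.
Per-layer time: 12.9018 + 11.6 → 24.5018 s.
Total: 1763 × 24.5018 s = 43196.6734 s → 12.00 hours.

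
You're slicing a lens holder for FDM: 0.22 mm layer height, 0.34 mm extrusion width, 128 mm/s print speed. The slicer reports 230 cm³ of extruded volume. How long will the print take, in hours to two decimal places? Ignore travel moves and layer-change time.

Bead cross-section = 0.22 × 0.34, so 0.0748 mm².
Path length: 230000 mm³ / 0.0748 mm² → 3074866.3 mm.
Extrusion time = 3074866.3 / 128, so 24022.4 s.
In the requested units: 24022.4 s = 6.67 hours.

6.67 hours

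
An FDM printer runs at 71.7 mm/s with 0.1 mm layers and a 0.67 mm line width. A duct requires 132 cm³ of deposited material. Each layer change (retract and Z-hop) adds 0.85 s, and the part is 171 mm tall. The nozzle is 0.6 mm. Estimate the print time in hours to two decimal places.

8.04 hours

Extrusion cross-section = 0.1 × 0.67, so 0.067 mm².
Path length: 132000 mm³ / 0.067 mm² → 1970149.3 mm.
Print-move time = 1970149.3 / 71.7, so 27477.7 s.
Layers = ⌈171/0.1⌉ = 1710.
Layer-change overhead = 1710 × 0.85, so 1453.5 s.
Total = 27477.7 + 1453.5 = 28931.2 s = 8.04 hours.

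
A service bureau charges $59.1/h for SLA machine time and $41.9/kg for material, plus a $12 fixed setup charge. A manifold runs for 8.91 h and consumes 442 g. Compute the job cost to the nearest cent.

$557.10

Machine cost = 59.1 × 8.91 = $526.581.
Feedstock cost: 41.9 × 442/1000 → $18.5198.
Adding setup: 526.581 + 18.5198 + 12 → 557.1008 ≈ $557.10.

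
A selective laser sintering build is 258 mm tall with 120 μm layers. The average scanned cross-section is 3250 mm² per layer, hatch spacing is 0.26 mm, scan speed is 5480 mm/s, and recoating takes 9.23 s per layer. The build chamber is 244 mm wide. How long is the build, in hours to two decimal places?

6.87 hours

Number of layers: 258 / 0.12 → 2150 (rounded up).
Hatch length per layer = 3250 / 0.26, so 12500 mm.
Laser time per layer = 12500 / 5480 = 2.281 s.
Time per layer = 2.281 + 9.23, so 11.511 s.
Build time = 2150 × 11.511 = 24748.65 s = 6.87 hours.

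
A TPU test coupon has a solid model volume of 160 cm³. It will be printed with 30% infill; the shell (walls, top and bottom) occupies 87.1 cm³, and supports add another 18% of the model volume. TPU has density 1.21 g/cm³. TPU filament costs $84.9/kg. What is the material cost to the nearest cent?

Volume inside the shell = 160 − 87.1 = 72.9 cm³.
Infill volume = 0.30 × 72.9, so 21.87 cm³.
Support = 0.18 × 160 = 28.8 cm³.
Total printed volume: 87.1 + 21.87 + 28.8 → 137.77 cm³.
Mass = 137.77 × 1.21, so 166.7017 g.
Cost = 166.7017 g / 1000 × $84.9/kg = $14.15.

$14.15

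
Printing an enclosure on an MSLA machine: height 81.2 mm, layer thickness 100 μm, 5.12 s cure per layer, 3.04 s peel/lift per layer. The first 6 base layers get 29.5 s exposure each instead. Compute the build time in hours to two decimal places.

1.88 hours

Layers = ⌈81.2/0.1⌉ = 812.
Bottom layers: 6 × (29.5 + 3.04) → 195.24 s.
Normal layers: 806 × (5.12 + 3.04) → 6576.96 s.
Sum: 195.24 + 6576.96 = 6772.2 s → 1.88 hours.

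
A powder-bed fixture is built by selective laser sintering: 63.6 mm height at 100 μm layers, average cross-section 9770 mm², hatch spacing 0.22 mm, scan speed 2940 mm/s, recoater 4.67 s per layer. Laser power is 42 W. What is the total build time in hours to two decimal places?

3.49 hours

Number of layers: 63.6 / 0.1 → 636 (rounded up).
Scan path per layer = 9770 / 0.22, so 44409.1 mm.
Scan time per layer: 44409.1 / 2940 → 15.1051 s.
Time per layer = 15.1051 + 4.67 = 19.7751 s.
Build time = 636 × 19.7751 = 12576.9636 s = 3.49 hours.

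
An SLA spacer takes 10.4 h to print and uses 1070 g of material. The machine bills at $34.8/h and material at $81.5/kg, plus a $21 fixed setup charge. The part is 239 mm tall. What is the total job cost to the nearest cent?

Machine cost: 34.8 × 10.4 → $361.92.
Material cost: 81.5 × 1070/1000 → $87.205.
Adding setup: 361.92 + 87.205 + 21 → 470.125 ≈ $470.13.

$470.13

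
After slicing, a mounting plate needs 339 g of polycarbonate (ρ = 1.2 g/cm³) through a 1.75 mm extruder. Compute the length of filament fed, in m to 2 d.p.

Extruded volume: 339/1.2 = 282.5 cm³ (282500 mm³).
A = π r² = π × 0.875² = 2.4053 mm².
L = V/A = 282500/2.4053 = 117448.97 mm → 117.45 m.

117.45 m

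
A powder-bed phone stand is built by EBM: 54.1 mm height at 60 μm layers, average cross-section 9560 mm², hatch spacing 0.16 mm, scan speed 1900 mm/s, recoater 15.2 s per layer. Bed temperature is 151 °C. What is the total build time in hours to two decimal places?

Layer count = ceil(54.1 / 0.06) = 902.
Hatch length per layer: 9560 / 0.16 → 59750 mm.
Scan time per layer = 59750 / 1900 = 31.4474 s.
Time per layer = 31.4474 + 15.2, so 46.6474 s.
Total: 902 × 46.6474 s = 42075.9548 s → 11.69 hours.

11.69 hours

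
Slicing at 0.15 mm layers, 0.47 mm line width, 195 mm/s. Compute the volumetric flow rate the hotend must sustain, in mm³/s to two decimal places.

13.75

Bead cross-section = 0.15 × 0.47 = 0.0705 mm².
Volumetric flow = 195 × 0.0705 = 13.75 mm³/s.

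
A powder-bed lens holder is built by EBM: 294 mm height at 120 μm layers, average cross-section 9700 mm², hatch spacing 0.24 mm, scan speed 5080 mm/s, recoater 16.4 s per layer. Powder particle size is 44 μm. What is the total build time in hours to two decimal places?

16.58 hours

Number of layers: 294 / 0.12 → 2450 (rounded up).
Hatch length per layer: 9700 / 0.24 → 40416.7 mm.
Per-layer scan time = 40416.7 / 5080 = 7.956 s.
Per-layer time = 7.956 + 16.4 = 24.356 s.
Build time = 2450 × 24.356 = 59672.2 s = 16.58 hours.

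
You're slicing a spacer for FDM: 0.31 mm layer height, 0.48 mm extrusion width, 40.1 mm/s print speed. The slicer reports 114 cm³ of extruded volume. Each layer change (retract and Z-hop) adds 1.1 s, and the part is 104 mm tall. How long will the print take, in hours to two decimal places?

5.41 hours

Line area = 0.31 × 0.48, so 0.1488 mm².
Path length: 114000 mm³ / 0.1488 mm² → 766129 mm.
Time extruding = 766129 / 40.1 = 19105.5 s.
Layers = ⌈104/0.31⌉ = 336.
Layer-change overhead = 336 × 1.1 = 369.6 s.
Altogether 19105.5 + 369.6 = 19475.1 s, i.e. 5.41 hours.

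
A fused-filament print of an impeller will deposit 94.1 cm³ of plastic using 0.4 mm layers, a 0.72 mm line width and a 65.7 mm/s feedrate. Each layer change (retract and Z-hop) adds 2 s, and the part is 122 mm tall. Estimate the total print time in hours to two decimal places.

1.55 hours

Extrusion cross-section: 0.4 × 0.72 → 0.288 mm².
Total extruded path = 94100/0.288 = 326736.1 mm.
Extrusion time: 326736.1 / 65.7 → 4973.2 s.
Number of layers: 122 / 0.4 → 305 (rounded up).
Z-hop total = 305 × 2 = 610 s.
Altogether 4973.2 + 610 = 5583.2 s, i.e. 1.55 hours.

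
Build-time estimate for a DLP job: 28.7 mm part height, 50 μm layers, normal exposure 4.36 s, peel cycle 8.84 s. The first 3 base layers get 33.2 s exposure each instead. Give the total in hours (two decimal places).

2.13 hours

Layer count = ceil(28.7 / 0.05) = 574.
Base layers: 3 × (33.2 + 8.84) → 126.12 s.
Remaining layers = 571 × (4.36 + 8.84) = 7537.2 s.
Sum: 126.12 + 7537.2 = 7663.32 s → 2.13 hours.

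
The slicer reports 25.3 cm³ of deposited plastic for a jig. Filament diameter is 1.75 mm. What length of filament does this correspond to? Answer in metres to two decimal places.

10.52 m

Filament cross-section = π × (1.75/2)² = 2.4053 mm².
Length = 25.3 cm³ / 2.4053 mm² = 25300 / 2.4053 = 10518.44 mm = 10.52 m.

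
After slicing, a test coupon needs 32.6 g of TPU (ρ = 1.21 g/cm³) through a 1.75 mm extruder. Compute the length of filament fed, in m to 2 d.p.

11.20 m

Extruded volume: 32.6/1.21 = 26.9421 cm³ (26942.1 mm³).
A = π r² = π × 0.875² = 2.4053 mm².
Length = 26942.1 / 2.4053 = 11201.14 mm = 11.20 m.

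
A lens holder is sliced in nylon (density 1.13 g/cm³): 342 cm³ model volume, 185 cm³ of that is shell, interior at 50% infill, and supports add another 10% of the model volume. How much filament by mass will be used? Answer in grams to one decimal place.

336.4 g

Interior volume: 342 − 185 → 157 cm³.
Deposited infill = 0.50 × 157 = 78.5 cm³.
Support = 0.10 × 342 = 34.2 cm³.
Deposited volume = 185 + 78.5 + 34.2, so 297.7 cm³.
Mass = 297.7 × 1.13 = 336.401 g.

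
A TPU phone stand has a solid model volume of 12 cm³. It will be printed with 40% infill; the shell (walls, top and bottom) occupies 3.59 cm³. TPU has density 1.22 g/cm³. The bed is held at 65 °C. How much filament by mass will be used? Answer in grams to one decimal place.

Volume inside the shell = 12 − 3.59, so 8.41 cm³.
Infill volume: 0.40 × 8.41 → 3.364 cm³.
Total printed volume = 3.59 + 3.364 = 6.954 cm³.
Mass = 6.954 × 1.22, so 8.48388 g.

8.5 g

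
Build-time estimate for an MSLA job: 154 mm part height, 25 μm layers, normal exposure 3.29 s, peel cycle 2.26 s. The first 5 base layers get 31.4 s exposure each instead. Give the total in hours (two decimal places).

9.54 hours

Number of layers: 154 / 0.025 → 6160 (rounded up).
Base layers: 5 × (31.4 + 2.26) → 168.3 s.
Remaining layers = 6155 × (3.29 + 2.26), so 34160.25 s.
Sum: 168.3 + 34160.25 = 34328.55 s → 9.54 hours.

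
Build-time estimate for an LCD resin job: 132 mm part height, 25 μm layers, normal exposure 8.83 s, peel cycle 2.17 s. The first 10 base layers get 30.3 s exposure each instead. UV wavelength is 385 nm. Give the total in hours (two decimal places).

Number of layers: 132 / 0.025 → 5280 (rounded up).
Bottom layers: 10 × (30.3 + 2.17) → 324.7 s.
Normal layers: 5270 × (8.83 + 2.17) → 57970 s.
Sum: 324.7 + 57970 = 58294.7 s → 16.19 hours.

16.19 hours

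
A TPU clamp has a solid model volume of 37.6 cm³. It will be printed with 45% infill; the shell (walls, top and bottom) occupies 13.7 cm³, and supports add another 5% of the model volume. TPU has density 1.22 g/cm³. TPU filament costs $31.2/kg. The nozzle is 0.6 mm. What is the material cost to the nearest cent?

$1.00

Interior volume: 37.6 − 13.7 → 23.9 cm³.
Infill deposited = 0.45 × 23.9 = 10.755 cm³.
Support = 0.05 × 37.6 = 1.88 cm³.
Total printed volume: 13.7 + 10.755 + 1.88 → 26.335 cm³.
Mass = 26.335 × 1.22 = 32.1287 g.
At $31.2/kg: 32.1287/1000 × 31.2 = $1.00.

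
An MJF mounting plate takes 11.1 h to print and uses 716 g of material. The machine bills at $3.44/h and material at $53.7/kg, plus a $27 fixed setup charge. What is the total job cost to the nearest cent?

Machine-time cost = 3.44 × 11.1, so $38.184.
Material charge = 53.7 × 716/1000, so $38.4492.
Total = 38.184 + 38.4492 + 27 = 103.6332 ≈ $103.63.

$103.63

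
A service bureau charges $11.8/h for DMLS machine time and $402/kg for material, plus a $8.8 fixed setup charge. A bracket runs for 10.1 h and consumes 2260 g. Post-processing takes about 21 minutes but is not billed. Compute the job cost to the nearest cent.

$1036.50

Time charge = 11.8 × 10.1, so $119.18.
Material cost = 402 × 2260/1000 = $908.52.
Total = 119.18 + 908.52 + 8.8 = $1036.50.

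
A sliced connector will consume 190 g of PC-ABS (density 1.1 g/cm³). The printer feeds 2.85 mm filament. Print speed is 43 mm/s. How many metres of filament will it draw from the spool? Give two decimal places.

Volume = 190 g / 1.1 g·cm⁻³ = 172.7273 cm³ = 172727.3 mm³.
Filament cross-section = π × (2.85/2)² = 6.3794 mm².
Length = 172727.3 / 6.3794 = 27075.79 mm = 27.08 m.

27.08 m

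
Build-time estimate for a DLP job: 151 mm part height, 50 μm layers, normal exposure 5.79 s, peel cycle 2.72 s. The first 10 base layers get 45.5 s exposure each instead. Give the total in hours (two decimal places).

Number of layers: 151 / 0.05 → 3020 (rounded up).
Base layers = 10 × (45.5 + 2.72) = 482.2 s.
Remaining layers = 3010 × (5.79 + 2.72) = 25615.1 s.
Total = 482.2 + 25615.1 = 26097.3 s = 7.25 hours.

7.25 hours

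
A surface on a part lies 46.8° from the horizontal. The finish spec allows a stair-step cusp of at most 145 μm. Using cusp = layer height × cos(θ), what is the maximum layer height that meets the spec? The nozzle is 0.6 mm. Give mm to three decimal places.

0.212 mm

cos(46.8°) = 0.6845; t_max = 0.145/0.6845 = 0.212 mm.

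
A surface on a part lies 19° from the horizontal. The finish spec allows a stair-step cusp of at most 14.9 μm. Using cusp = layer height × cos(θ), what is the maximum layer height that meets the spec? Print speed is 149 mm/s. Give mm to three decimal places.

t = h_c / cos θ = 0.0149 / 0.9455 = 0.016 mm.

0.016 mm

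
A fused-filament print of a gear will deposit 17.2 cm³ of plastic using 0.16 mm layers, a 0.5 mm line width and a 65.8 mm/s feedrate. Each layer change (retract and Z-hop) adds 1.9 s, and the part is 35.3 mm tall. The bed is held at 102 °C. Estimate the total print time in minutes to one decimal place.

61.5 minutes

Extrusion cross-section = 0.16 × 0.5, so 0.08 mm².
Path length: 17200 mm³ / 0.08 mm² → 215000 mm.
Extrusion time = 215000 / 65.8 = 3267.5 s.
Layers = ⌈35.3/0.16⌉ = 221.
Z-hop total: 221 × 1.9 → 419.9 s.
Total = 3267.5 + 419.9 = 3687.4 s = 61.5 minutes.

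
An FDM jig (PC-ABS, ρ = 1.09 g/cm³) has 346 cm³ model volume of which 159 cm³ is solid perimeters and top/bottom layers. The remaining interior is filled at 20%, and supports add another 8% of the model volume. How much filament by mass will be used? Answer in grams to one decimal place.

244.2 g

Volume inside the shell = 346 − 159 = 187 cm³.
Infill deposited = 0.20 × 187, so 37.4 cm³.
Support = 0.08 × 346 = 27.68 cm³.
Total extruded: 159 + 37.4 + 27.68 → 224.08 cm³.
Mass = 224.08 × 1.09 = 244.2472 g.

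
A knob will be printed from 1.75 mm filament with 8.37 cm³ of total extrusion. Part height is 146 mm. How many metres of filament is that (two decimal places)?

3.48 m

Cross-section of 1.75 mm filament: π·(1.75/2)² = 2.4053 mm².
L = 8370 mm³ / 2.4053 mm² = 3479.82 mm, i.e. 3.48 m.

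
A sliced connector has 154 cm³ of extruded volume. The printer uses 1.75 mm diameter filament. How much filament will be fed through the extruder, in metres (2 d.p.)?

Cross-section of 1.75 mm filament: π·(1.75/2)² = 2.4053 mm².
Length = 154 cm³ / 2.4053 mm² = 154000 / 2.4053 = 64025.28 mm = 64.03 m.

64.03 m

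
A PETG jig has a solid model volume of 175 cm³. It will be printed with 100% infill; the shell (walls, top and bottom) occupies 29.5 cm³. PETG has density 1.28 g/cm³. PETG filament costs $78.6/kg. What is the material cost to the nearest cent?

$17.61

Infill region = 175 − 29.5 = 145.5 cm³.
Infill volume = 1.00 × 145.5, so 145.5 cm³.
Total printed volume: 29.5 + 145.5 → 175 cm³.
Mass = 175 × 1.28, so 224 g.
Cost = 224 g / 1000 × $78.6/kg = $17.61.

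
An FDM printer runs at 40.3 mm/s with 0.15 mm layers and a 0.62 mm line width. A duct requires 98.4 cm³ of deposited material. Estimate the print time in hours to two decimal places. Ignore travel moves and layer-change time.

7.29 hours

Bead cross-section = 0.15 × 0.62 = 0.093 mm².
Path length: 98400 mm³ / 0.093 mm² → 1058064.5 mm.
Time extruding = 1058064.5 / 40.3, so 26254.7 s.
That's 26254.7 s → 7.29 hours.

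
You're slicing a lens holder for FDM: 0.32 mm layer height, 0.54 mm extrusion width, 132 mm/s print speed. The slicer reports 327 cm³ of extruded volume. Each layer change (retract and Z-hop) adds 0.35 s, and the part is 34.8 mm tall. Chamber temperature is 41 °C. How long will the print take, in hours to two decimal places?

3.99 hours

Bead cross-section = 0.32 × 0.54 = 0.1728 mm².
Total extruded path = 327000/0.1728 = 1892361.1 mm.
Extrusion time = 1892361.1 / 132 = 14336.1 s.
Layers = ⌈34.8/0.32⌉ = 109.
Z-hop total = 109 × 0.35, so 38.15 s.
Total = 14336.1 + 38.15 = 14374.25 s = 3.99 hours.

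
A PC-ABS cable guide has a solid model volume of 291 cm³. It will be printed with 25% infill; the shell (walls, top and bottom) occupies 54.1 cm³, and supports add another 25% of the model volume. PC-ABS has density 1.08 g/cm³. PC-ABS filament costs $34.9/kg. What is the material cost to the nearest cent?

$7.01

Volume inside the shell: 291 − 54.1 → 236.9 cm³.
Infill deposited = 0.25 × 236.9, so 59.225 cm³.
Support = 0.25 × 291 = 72.75 cm³.
Total extruded = 54.1 + 59.225 + 72.75, so 186.075 cm³.
Mass = 186.075 × 1.08 = 200.961 g.
Cost = 200.961 g / 1000 × $34.9/kg = $7.01.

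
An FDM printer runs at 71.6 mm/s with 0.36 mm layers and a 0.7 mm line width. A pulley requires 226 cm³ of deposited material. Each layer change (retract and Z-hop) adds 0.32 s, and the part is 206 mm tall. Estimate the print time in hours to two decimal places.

Bead cross-section = 0.36 × 0.7, so 0.252 mm².
Total extruded path = 226000/0.252 = 896825.4 mm.
Time extruding = 896825.4 / 71.6, so 12525.5 s.
Layers = ⌈206/0.36⌉ = 573.
Non-print overhead = 573 × 0.32, so 183.36 s.
Total = 12525.5 + 183.36 = 12708.86 s = 3.53 hours.

3.53 hours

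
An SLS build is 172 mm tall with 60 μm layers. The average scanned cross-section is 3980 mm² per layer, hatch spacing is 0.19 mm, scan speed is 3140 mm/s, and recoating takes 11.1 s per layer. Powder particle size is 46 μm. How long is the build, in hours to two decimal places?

14.15 hours

Layers = ⌈172/0.06⌉ = 2867.
Hatch length per layer = 3980 / 0.19, so 20947.4 mm.
Scan time per layer = 20947.4 / 3140 = 6.6711 s.
Layer cycle = 6.6711 + 11.1 = 17.7711 s.
2867 layers × 17.7711 s/layer = 50949.7437 s, i.e. 14.15 hours.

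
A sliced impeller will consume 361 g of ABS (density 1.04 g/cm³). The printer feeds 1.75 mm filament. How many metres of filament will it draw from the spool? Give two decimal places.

144.31 m

Volume = 361 g / 1.04 g·cm⁻³ = 347.1154 cm³ = 347115.4 mm³.
Filament cross-section = π × (1.75/2)² = 2.4053 mm².
Length = 347115.4 / 2.4053 = 144312.73 mm = 144.31 m.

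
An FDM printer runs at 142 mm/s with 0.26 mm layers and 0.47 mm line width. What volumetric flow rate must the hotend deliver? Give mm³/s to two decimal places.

Extrusion cross-section = 0.26 × 0.47 = 0.1222 mm².
Volumetric flow = 142 × 0.1222 = 17.35 mm³/s.

17.35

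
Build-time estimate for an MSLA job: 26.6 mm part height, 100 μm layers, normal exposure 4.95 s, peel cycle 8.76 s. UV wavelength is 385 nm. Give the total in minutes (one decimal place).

Layer count = ceil(26.6 / 0.1) = 266.
Per-layer time: 4.95 + 8.76 → 13.71 s.
Build time: 266 × 13.71 s = 3646.86 s, i.e. 60.8 minutes.

60.8 minutes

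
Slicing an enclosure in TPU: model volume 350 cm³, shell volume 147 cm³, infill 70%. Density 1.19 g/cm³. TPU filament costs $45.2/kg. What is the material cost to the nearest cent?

Interior volume = 350 − 147, so 203 cm³.
Infill volume = 0.70 × 203, so 142.1 cm³.
Total printed volume = 147 + 142.1, so 289.1 cm³.
Mass = 289.1 × 1.19 = 344.029 g.
Cost = 344.029 g / 1000 × $45.2/kg = $15.55.

$15.55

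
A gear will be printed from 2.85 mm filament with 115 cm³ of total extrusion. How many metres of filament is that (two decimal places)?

18.03 m

Filament cross-section = π × (2.85/2)² = 6.3794 mm².
L = 115000 mm³ / 6.3794 mm² = 18026.77 mm, i.e. 18.03 m.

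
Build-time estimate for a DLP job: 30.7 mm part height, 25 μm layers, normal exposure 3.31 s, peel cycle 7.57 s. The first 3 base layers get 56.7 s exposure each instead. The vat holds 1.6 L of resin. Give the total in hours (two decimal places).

3.76 hours

Number of layers: 30.7 / 0.025 → 1228 (rounded up).
Bottom layers = 3 × (56.7 + 7.57) = 192.81 s.
Remaining layers = 1225 × (3.31 + 7.57), so 13328 s.
Total = 192.81 + 13328 = 13520.81 s = 3.76 hours.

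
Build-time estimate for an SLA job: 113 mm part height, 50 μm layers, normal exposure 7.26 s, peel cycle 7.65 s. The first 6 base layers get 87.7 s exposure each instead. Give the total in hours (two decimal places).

Layer count = ceil(113 / 0.05) = 2260.
Base layers: 6 × (87.7 + 7.65) → 572.1 s.
Normal layers = 2254 × (7.26 + 7.65), so 33607.14 s.
Sum: 572.1 + 33607.14 = 34179.24 s → 9.49 hours.

9.49 hours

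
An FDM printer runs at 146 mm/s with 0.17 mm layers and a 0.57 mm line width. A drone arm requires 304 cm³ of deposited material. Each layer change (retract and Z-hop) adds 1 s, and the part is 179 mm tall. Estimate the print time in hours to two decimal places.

Line area: 0.17 × 0.57 → 0.0969 mm².
Path length: 304000 mm³ / 0.0969 mm² → 3137254.9 mm.
Time extruding = 3137254.9 / 146, so 21488 s.
Layers = ⌈179/0.17⌉ = 1053.
Z-hop total = 1053 × 1, so 1053 s.
Altogether 21488 + 1053 = 22541 s, i.e. 6.26 hours.

6.26 hours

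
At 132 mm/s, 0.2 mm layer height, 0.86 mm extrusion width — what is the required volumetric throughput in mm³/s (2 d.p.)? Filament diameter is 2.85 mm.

Bead cross-section = 0.2 × 0.86, so 0.172 mm².
Q = v·A = 132 × 0.172 = 22.70 mm³/s.

22.70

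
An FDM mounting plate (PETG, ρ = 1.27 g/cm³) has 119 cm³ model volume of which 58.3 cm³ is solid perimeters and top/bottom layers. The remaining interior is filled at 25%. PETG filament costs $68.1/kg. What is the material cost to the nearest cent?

$6.35

Infill region = 119 − 58.3, so 60.7 cm³.
Deposited infill = 0.25 × 60.7, so 15.175 cm³.
Total extruded = 58.3 + 15.175 = 73.475 cm³.
Mass = 73.475 × 1.27, so 93.31325 g.
Cost = 93.31325 g / 1000 × $68.1/kg = $6.35.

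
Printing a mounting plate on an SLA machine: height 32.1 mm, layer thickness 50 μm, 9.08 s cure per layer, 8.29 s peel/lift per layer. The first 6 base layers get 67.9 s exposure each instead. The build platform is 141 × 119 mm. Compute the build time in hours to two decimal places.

3.20 hours

Layers = ⌈32.1/0.05⌉ = 642.
Burn-in layers = 6 × (67.9 + 8.29), so 457.14 s.
Remaining layers: 636 × (9.08 + 8.29) → 11047.32 s.
Total = 457.14 + 11047.32 = 11504.46 s = 3.20 hours.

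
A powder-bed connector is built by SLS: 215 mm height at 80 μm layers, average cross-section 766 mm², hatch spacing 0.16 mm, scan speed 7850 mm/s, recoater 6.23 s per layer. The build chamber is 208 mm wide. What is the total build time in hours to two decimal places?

5.11 hours

Number of layers: 215 / 0.08 → 2688 (rounded up).
Hatch length per layer = 766 / 0.16, so 4787.5 mm.
Scan time per layer = 4787.5 / 7850 = 0.6099 s.
Layer cycle: 0.6099 + 6.23 → 6.8399 s.
2688 layers × 6.8399 s/layer = 18385.6512 s, i.e. 5.11 hours.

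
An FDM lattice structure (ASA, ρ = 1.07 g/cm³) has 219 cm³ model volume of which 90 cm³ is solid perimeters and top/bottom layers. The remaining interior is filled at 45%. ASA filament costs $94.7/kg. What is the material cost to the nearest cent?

$15.00

Interior volume = 219 − 90, so 129 cm³.
Infill deposited = 0.45 × 129, so 58.05 cm³.
Total extruded = 90 + 58.05, so 148.05 cm³.
Mass = 148.05 × 1.07, so 158.4135 g.
At $94.7/kg: 158.4135/1000 × 94.7 = $15.00.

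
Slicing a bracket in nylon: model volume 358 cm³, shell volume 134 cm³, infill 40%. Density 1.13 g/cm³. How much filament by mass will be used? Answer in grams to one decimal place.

Volume inside the shell = 358 − 134 = 224 cm³.
Deposited infill = 0.40 × 224, so 89.6 cm³.
Total printed volume = 134 + 89.6, so 223.6 cm³.
Mass = 223.6 × 1.13 = 252.668 g.

252.7 g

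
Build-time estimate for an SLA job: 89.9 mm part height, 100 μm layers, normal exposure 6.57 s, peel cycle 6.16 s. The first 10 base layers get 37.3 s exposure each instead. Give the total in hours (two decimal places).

Layer count = ceil(89.9 / 0.1) = 899.
Burn-in layers = 10 × (37.3 + 6.16) = 434.6 s.
Regular layers = 889 × (6.57 + 6.16) = 11316.97 s.
Total = 434.6 + 11316.97 = 11751.57 s = 3.26 hours.

3.26 hours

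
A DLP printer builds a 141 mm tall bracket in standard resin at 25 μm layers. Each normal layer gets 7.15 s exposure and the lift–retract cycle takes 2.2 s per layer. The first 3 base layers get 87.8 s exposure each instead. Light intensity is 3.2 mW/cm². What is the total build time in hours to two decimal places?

Number of layers: 141 / 0.025 → 5640 (rounded up).
Base layers = 3 × (87.8 + 2.2), so 270 s.
Normal layers: 5637 × (7.15 + 2.2) → 52705.95 s.
Total = 270 + 52705.95 = 52975.95 s = 14.72 hours.

14.72 hours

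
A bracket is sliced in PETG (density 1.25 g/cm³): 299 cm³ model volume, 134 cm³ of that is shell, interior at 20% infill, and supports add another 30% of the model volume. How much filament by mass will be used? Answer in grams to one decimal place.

320.9 g

Volume inside the shell = 299 − 134, so 165 cm³.
Infill deposited = 0.20 × 165, so 33 cm³.
Support = 0.30 × 299 = 89.7 cm³.
Total extruded = 134 + 33 + 89.7, so 256.7 cm³.
Mass: 256.7 × 1.25 → 320.875 g.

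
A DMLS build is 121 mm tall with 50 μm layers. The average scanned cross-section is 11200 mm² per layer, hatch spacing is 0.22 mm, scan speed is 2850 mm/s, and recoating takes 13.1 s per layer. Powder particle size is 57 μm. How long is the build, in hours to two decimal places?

20.81 hours

Layer count = ceil(121 / 0.05) = 2420.
Per-layer scan distance = 11200 / 0.22 = 50909.1 mm.
Scan time per layer = 50909.1 / 2850 = 17.8628 s.
Per-layer time = 17.8628 + 13.1 = 30.9628 s.
Build time = 2420 × 30.9628 = 74929.976 s = 20.81 hours.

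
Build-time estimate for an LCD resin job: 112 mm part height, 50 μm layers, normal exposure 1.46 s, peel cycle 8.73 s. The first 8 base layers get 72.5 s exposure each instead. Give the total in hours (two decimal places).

Layers = ⌈112/0.05⌉ = 2240.
Burn-in layers = 8 × (72.5 + 8.73), so 649.84 s.
Regular layers: 2232 × (1.46 + 8.73) → 22744.08 s.
Total = 649.84 + 22744.08 = 23393.92 s = 6.50 hours.

6.50 hours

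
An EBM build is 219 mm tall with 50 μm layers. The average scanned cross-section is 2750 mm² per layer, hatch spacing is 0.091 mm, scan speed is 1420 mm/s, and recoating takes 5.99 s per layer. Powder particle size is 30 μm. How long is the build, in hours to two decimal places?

33.18 hours

Layers = ⌈219/0.05⌉ = 4380.
Scan path per layer = 2750 / 0.091 = 30219.8 mm.
Beam time per layer = 30219.8 / 1420, so 21.2815 s.
Layer cycle = 21.2815 + 5.99 = 27.2715 s.
4380 layers × 27.2715 s/layer = 119449.17 s, i.e. 33.18 hours.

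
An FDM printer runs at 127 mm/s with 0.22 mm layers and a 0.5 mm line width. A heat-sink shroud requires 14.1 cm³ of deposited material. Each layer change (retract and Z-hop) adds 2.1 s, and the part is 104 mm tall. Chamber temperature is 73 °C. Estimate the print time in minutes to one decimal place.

Line area: 0.22 × 0.5 → 0.11 mm².
Toolpath length = 14.1 cm³ / 0.11 mm² = 14100 / 0.11 = 128181.8 mm.
Print-move time = 128181.8 / 127 = 1009.3 s.
Number of layers: 104 / 0.22 → 473 (rounded up).
Z-hop total = 473 × 2.1, so 993.3 s.
Total = 1009.3 + 993.3 = 2002.6 s = 33.4 minutes.

33.4 minutes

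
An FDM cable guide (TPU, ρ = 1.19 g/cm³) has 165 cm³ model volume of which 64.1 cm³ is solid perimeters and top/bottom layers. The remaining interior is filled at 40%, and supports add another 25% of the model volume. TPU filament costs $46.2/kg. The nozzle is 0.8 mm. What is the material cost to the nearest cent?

Infill region = 165 − 64.1 = 100.9 cm³.
Infill volume = 0.40 × 100.9 = 40.36 cm³.
Support: 0.25 × 165 → 41.25 cm³.
Total printed volume: 64.1 + 40.36 + 41.25 → 145.71 cm³.
Mass: 145.71 × 1.19 → 173.3949 g.
At $46.2/kg: 173.3949/1000 × 46.2 = $8.01.

$8.01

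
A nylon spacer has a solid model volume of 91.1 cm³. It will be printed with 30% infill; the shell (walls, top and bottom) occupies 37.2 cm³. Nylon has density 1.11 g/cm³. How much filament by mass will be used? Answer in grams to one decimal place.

59.2 g

Infill region: 91.1 − 37.2 → 53.9 cm³.
Deposited infill: 0.30 × 53.9 → 16.17 cm³.
Total extruded = 37.2 + 16.17, so 53.37 cm³.
Mass = 53.37 × 1.11, so 59.2407 g.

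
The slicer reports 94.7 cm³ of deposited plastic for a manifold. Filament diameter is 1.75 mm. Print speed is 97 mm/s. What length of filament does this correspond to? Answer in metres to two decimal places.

Cross-section of 1.75 mm filament: π·(1.75/2)² = 2.4053 mm².
L = 94700 mm³ / 2.4053 mm² = 39371.39 mm, i.e. 39.37 m.

39.37 m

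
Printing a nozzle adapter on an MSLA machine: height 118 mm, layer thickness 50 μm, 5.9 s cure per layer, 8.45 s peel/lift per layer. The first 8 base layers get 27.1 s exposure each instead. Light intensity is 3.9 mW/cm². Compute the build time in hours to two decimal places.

Layers = ⌈118/0.05⌉ = 2360.
Bottom layers = 8 × (27.1 + 8.45), so 284.4 s.
Regular layers: 2352 × (5.9 + 8.45) → 33751.2 s.
Sum: 284.4 + 33751.2 = 34035.6 s → 9.45 hours.

9.45 hours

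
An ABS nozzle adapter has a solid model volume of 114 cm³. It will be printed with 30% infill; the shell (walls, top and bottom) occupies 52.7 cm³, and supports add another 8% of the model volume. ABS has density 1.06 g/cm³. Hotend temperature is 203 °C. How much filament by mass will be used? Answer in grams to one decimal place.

Volume inside the shell: 114 − 52.7 → 61.3 cm³.
Deposited infill = 0.30 × 61.3 = 18.39 cm³.
Support = 0.08 × 114 = 9.12 cm³.
Total extruded = 52.7 + 18.39 + 9.12, so 80.21 cm³.
Mass: 80.21 × 1.06 → 85.0226 g.

85.0 g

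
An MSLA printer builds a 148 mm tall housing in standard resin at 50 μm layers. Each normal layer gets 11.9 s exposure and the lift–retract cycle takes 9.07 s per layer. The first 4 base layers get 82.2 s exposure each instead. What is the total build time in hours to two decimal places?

17.32 hours

Layer count = ceil(148 / 0.05) = 2960.
Bottom layers: 4 × (82.2 + 9.07) → 365.08 s.
Remaining layers = 2956 × (11.9 + 9.07) = 61987.32 s.
Sum: 365.08 + 61987.32 = 62352.4 s → 17.32 hours.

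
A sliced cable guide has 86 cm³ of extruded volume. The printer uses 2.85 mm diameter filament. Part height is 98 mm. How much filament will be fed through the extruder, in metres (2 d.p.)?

A = π r² = π × 1.425² = 6.3794 mm².
Length = 86 cm³ / 6.3794 mm² = 86000 / 6.3794 = 13480.89 mm = 13.48 m.

13.48 m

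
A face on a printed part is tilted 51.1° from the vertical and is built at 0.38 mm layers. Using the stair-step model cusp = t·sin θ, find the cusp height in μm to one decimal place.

sin(51.1°) = 0.7782, so cusp = 0.38 × 0.7782 = 0.295716 mm → 295.7 μm.

295.7 μm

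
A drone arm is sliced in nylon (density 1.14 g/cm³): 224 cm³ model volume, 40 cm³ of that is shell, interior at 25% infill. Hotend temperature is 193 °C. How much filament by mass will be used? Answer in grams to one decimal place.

98.0 g

Interior volume = 224 − 40, so 184 cm³.
Infill volume: 0.25 × 184 → 46 cm³.
Total printed volume = 40 + 46 = 86 cm³.
Mass: 86 × 1.14 → 98.04 g.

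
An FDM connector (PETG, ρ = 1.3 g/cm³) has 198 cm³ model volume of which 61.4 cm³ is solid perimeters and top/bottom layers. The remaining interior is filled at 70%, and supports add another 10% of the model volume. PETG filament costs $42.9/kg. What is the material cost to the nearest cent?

$9.86

Infill region = 198 − 61.4 = 136.6 cm³.
Infill volume: 0.70 × 136.6 → 95.62 cm³.
Support: 0.10 × 198 → 19.8 cm³.
Total printed volume = 61.4 + 95.62 + 19.8, so 176.82 cm³.
Mass = 176.82 × 1.3, so 229.866 g.
At $42.9/kg: 229.866/1000 × 42.9 = $9.86.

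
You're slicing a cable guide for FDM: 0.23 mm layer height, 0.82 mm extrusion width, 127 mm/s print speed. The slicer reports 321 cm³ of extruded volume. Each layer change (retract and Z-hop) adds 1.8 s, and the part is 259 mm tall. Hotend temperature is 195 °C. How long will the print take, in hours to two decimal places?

4.29 hours

Line area: 0.23 × 0.82 → 0.1886 mm².
Toolpath length = 321 cm³ / 0.1886 mm² = 321000 / 0.1886 = 1702014.8 mm.
Extrusion time: 1702014.8 / 127 → 13401.7 s.
Layers = ⌈259/0.23⌉ = 1127.
Non-print overhead = 1127 × 1.8 = 2028.6 s.
Total = 13401.7 + 2028.6 = 15430.3 s = 4.29 hours.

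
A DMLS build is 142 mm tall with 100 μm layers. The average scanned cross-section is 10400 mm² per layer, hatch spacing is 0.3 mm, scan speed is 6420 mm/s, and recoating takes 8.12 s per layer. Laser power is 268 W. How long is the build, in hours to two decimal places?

5.33 hours

Layers = ⌈142/0.1⌉ = 1420.
Scan path per layer: 10400 / 0.3 → 34666.7 mm.
Scan time per layer: 34666.7 / 6420 → 5.3998 s.
Layer cycle: 5.3998 + 8.12 → 13.5198 s.
Total: 1420 × 13.5198 s = 19198.116 s → 5.33 hours.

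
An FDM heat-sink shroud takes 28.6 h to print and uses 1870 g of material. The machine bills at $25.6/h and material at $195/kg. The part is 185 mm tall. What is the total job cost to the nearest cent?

$1096.81

Machine-time cost: 25.6 × 28.6 → $732.16.
Feedstock cost = 195 × 1870/1000, so $364.65.
Job cost: 732.16 + 364.65 = $1096.81.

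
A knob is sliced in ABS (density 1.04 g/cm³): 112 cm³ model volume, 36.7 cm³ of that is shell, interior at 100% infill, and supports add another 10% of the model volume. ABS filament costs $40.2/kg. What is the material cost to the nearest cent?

$5.15

Interior volume: 112 − 36.7 → 75.3 cm³.
Deposited infill = 1.00 × 75.3 = 75.3 cm³.
Support = 0.10 × 112 = 11.2 cm³.
Total printed volume: 36.7 + 75.3 + 11.2 → 123.2 cm³.
Mass = 123.2 × 1.04 = 128.128 g.
Cost = 128.128 g / 1000 × $40.2/kg = $5.15.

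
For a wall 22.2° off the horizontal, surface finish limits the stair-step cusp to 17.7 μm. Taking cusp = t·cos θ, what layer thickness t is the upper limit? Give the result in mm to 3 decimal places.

t = h_c / cos θ = 0.0177 / 0.9259 = 0.019 mm.

0.019 mm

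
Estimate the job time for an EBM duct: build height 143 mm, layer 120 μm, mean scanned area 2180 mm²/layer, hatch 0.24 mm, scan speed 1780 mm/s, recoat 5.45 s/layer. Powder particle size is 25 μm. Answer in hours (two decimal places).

Layers = ⌈143/0.12⌉ = 1192.
Scan path per layer: 2180 / 0.24 → 9083.3 mm.
Per-layer scan time = 9083.3 / 1780 = 5.103 s.
Time per layer = 5.103 + 5.45 = 10.553 s.
Total: 1192 × 10.553 s = 12579.176 s → 3.49 hours.

3.49 hours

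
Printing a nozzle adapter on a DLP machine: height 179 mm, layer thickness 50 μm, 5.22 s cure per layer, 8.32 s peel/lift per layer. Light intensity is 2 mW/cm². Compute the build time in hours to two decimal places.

Layers = ⌈179/0.05⌉ = 3580.
Each layer takes: 5.22 + 8.32 → 13.54 s.
Build time: 3580 × 13.54 s = 48473.2 s, i.e. 13.46 hours.

13.46 hours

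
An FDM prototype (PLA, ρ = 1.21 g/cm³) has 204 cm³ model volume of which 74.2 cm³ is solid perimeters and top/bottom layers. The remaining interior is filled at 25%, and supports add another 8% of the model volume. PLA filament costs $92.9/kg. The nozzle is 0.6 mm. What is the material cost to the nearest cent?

$13.82

Volume inside the shell: 204 − 74.2 → 129.8 cm³.
Deposited infill: 0.25 × 129.8 → 32.45 cm³.
Support = 0.08 × 204 = 16.32 cm³.
Total extruded: 74.2 + 32.45 + 16.32 → 122.97 cm³.
Mass = 122.97 × 1.21, so 148.7937 g.
Cost = 148.7937 g / 1000 × $92.9/kg = $13.82.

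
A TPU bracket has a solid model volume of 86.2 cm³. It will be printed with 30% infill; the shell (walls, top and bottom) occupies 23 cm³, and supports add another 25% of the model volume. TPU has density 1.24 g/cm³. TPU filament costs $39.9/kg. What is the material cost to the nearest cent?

Volume inside the shell: 86.2 − 23 → 63.2 cm³.
Deposited infill = 0.30 × 63.2 = 18.96 cm³.
Support = 0.25 × 86.2, so 21.55 cm³.
Total printed volume = 23 + 18.96 + 21.55 = 63.51 cm³.
Mass: 63.51 × 1.24 → 78.7524 g.
At $39.9/kg: 78.7524/1000 × 39.9 = $3.14.

$3.14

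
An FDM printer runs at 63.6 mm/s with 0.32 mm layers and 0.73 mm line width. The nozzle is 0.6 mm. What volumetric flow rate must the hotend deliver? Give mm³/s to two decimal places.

Extrusion cross-section = 0.32 × 0.73, so 0.2336 mm².
Q = v·A = 63.6 × 0.2336 = 14.86 mm³/s.

14.86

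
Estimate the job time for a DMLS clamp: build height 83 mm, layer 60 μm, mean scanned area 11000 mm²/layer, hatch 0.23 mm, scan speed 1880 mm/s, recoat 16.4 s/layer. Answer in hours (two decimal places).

16.08 hours

Number of layers: 83 / 0.06 → 1384 (rounded up).
Hatch length per layer = 11000 / 0.23, so 47826.1 mm.
Laser time per layer = 47826.1 / 1880, so 25.4394 s.
Per-layer time = 25.4394 + 16.4, so 41.8394 s.
Total: 1384 × 41.8394 s = 57905.7296 s → 16.08 hours.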